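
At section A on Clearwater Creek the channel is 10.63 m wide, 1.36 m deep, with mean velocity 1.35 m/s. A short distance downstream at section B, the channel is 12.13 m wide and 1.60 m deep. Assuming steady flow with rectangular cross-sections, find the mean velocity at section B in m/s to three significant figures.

Q = A₁V₁ = (10.63×1.36) × 1.35 = 19.52 m³/s
A₂ = 12.13 × 1.60 = 19.41 m²
V₂ = Q/A₂ = 19.52/19.41 = 1.006 m/s

1.01 m/s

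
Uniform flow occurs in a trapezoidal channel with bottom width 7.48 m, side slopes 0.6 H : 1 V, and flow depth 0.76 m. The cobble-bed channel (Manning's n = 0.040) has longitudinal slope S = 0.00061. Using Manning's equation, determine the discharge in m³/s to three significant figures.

A = (b + z·y)·y = (7.48 + 0.6×0.76)×0.76 = 6.031 m²
P = b + 2y√(1+z²) = 7.48 + 2×0.76×√(1+0.6²) = 9.253 m
R = A/P = 6.031/9.253 = 0.6519 m
Q = (1/n)·A·R^(2/3)·S^(1/2) = (1/0.040) × 6.031 × 0.6519^(2/3) × 0.00061^(1/2) = 2.800 m³/s

2.80 m³/s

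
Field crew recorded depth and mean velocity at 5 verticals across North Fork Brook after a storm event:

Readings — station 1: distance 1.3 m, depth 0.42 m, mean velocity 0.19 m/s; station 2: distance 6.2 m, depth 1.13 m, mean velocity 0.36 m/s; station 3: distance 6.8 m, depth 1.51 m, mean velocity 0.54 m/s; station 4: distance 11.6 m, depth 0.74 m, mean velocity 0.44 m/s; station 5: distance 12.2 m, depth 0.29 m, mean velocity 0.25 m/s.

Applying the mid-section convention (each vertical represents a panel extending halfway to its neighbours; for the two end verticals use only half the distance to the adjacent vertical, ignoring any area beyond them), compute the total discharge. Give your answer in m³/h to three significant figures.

15900 m³/h

w_1 = (6.2 − 1.3)/2 = 2.45 m; q_1 = 0.19 × 0.42 × 2.45 = 0.1955 m³/s
w_2 = (6.8 − 1.3)/2 = 2.75 m; q_2 = 0.36 × 1.13 × 2.75 = 1.119 m³/s
w_3 = (11.6 − 6.2)/2 = 2.7 m; q_3 = 0.54 × 1.51 × 2.7 = 2.202 m³/s
w_4 = (12.2 − 6.8)/2 = 2.7 m; q_4 = 0.44 × 0.74 × 2.7 = 0.8791 m³/s
w_5 = (12.2 − 11.6)/2 = 0.3 m; q_5 = 0.25 × 0.29 × 0.3 = 0.02175 m³/s
Q = Σ qᵢ = 4.417 m³/s
= 4.417 × 3600 = 15900 m³/h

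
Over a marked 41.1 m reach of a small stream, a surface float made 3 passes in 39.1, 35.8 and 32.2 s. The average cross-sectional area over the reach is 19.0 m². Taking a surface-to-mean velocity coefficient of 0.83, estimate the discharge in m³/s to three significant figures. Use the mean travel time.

18.2 m³/s

t̄ = (39.1 + 35.8 + 32.2) / 3 = 35.7 s
v_surface = L / t̄ = 41.1 / 35.7 = 1.151 m/s
v_mean = 0.83 × 1.151 = 0.9555 m/s
Q = A × v_mean = 19.0 × 0.9555 = 18.16 m³/s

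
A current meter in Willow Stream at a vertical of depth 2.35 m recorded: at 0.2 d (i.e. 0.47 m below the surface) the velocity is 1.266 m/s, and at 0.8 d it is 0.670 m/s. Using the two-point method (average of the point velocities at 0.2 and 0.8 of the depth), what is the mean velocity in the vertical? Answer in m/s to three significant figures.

0.968 m/s

v̄ = (1.266 + 0.670) / 2 = 0.9680 m/s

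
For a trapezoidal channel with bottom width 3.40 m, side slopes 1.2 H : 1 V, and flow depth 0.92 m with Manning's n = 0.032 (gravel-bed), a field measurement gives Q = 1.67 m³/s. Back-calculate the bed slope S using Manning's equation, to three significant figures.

0.000289

A = (b + z·y)·y = (3.40 + 1.2×0.92)×0.92 = 4.144 m²
P = b + 2y√(1+z²) = 3.40 + 2×0.92×√(1+1.2²) = 6.274 m
R = A/P = 4.144/6.274 = 0.6604 m
S = (Q·n / (1·A·R^(2/3)))² = (1.67×0.032 / (1×4.144×0.7584))² = 0.0002892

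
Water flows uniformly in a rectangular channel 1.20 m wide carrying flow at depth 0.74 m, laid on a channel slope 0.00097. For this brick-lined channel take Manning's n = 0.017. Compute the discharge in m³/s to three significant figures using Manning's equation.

A = b·y = 1.20 × 0.74 = 0.8880 m²
P = b + 2y = 1.20 + 2×0.74 = 2.680 m
R = A/P = 0.8880/2.680 = 0.3313 m
Q = (1/n)·A·R^(2/3)·S^(1/2) = (1/0.017) × 0.8880 × 0.3313^(2/3) × 0.00097^(1/2) = 0.7790 m³/s

0.779 m³/s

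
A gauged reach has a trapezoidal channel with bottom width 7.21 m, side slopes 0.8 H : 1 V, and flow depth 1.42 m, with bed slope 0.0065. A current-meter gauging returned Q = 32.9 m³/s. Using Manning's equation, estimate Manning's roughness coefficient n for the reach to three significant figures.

A = (b + z·y)·y = (7.21 + 0.8×1.42)×1.42 = 11.85 m²
P = b + 2y√(1+z²) = 7.21 + 2×1.42×√(1+0.8²) = 10.85 m
R = A/P = 11.85/10.85 = 1.093 m
n = (1/Q)·A·R^(2/3)·S^(1/2) = (1/32.9) × 11.85 × 1.061 × 0.08062 = 0.03081

0.0308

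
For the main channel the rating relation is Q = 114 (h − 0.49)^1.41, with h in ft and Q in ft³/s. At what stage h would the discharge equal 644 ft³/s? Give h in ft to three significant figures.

h − h₀ = (Q/C)^(1/b) = (644/114)^(1/1.41) = 3.414 ft
h = 0.49 + 3.414 = 3.904 ft

3.90 ft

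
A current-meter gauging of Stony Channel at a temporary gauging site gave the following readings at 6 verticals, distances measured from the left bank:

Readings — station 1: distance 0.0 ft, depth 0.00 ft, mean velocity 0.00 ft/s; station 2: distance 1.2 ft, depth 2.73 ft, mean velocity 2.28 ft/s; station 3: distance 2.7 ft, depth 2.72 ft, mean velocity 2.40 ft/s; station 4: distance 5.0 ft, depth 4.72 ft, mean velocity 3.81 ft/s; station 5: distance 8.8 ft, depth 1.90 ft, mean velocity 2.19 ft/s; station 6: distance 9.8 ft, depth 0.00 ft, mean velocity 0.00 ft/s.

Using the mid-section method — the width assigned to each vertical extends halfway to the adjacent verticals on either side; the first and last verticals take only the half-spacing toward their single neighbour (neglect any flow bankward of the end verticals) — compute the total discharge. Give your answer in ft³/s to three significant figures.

85.6 ft³/s

w_2 = (2.7 − 0.0)/2 = 1.35 ft; q_2 = 2.28 × 2.73 × 1.35 = 8.403 ft³/s
w_3 = (5.0 − 1.2)/2 = 1.9 ft; q_3 = 2.40 × 2.72 × 1.9 = 12.40 ft³/s
w_4 = (8.8 − 2.7)/2 = 3.05 ft; q_4 = 3.81 × 4.72 × 3.05 = 54.85 ft³/s
w_5 = (9.8 − 5.0)/2 = 2.4 ft; q_5 = 2.19 × 1.90 × 2.4 = 9.986 ft³/s
Stations 1, 6 contribute zero (depth or velocity is 0).
Q = Σ qᵢ = 85.64 ft³/s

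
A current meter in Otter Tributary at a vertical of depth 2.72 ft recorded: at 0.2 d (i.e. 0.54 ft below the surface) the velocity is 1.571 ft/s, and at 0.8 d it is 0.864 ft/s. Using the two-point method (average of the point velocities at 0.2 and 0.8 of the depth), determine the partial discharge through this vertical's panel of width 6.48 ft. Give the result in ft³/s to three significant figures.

v̄ = (1.571 + 0.864) / 2 = 1.218 ft/s
q = v̄ × d × w = 1.218 × 2.72 × 6.48 = 21.46 ft³/s

21.5 ft³/s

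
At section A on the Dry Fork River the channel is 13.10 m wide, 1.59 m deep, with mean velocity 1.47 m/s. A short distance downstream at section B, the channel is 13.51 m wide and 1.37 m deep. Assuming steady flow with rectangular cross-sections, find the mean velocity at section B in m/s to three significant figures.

1.65 m/s

Q = A₁V₁ = (13.10×1.59) × 1.47 = 30.62 m³/s
A₂ = 13.51 × 1.37 = 18.51 m²
V₂ = Q/A₂ = 30.62/18.51 = 1.654 m/s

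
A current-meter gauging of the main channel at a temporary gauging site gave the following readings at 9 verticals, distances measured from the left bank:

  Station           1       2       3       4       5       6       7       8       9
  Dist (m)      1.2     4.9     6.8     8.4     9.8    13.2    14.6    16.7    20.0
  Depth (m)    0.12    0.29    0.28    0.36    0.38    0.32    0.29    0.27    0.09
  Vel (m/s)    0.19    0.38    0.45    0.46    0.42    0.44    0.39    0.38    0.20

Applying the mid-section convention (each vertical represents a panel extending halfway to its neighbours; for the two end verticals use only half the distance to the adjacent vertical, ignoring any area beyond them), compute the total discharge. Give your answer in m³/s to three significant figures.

w_1 = (4.9 − 1.2)/2 = 1.85 m; q_1 = 0.19 × 0.12 × 1.85 = 0.04218 m³/s
w_2 = (6.8 − 1.2)/2 = 2.8 m; q_2 = 0.38 × 0.29 × 2.8 = 0.3086 m³/s
w_3 = (8.4 − 4.9)/2 = 1.75 m; q_3 = 0.45 × 0.28 × 1.75 = 0.2205 m³/s
w_4 = (9.8 − 6.8)/2 = 1.5 m; q_4 = 0.46 × 0.36 × 1.5 = 0.2484 m³/s
w_5 = (13.2 − 8.4)/2 = 2.4 m; q_5 = 0.42 × 0.38 × 2.4 = 0.3830 m³/s
w_6 = (14.6 − 9.8)/2 = 2.4 m; q_6 = 0.44 × 0.32 × 2.4 = 0.3379 m³/s
w_7 = (16.7 − 13.2)/2 = 1.75 m; q_7 = 0.39 × 0.29 × 1.75 = 0.1979 m³/s
w_8 = (20.0 − 14.6)/2 = 2.7 m; q_8 = 0.38 × 0.27 × 2.7 = 0.2770 m³/s
w_9 = (20.0 − 16.7)/2 = 1.65 m; q_9 = 0.20 × 0.09 × 1.65 = 0.02970 m³/s
Q = Σ qᵢ = 2.045 m³/s

2.05 m³/s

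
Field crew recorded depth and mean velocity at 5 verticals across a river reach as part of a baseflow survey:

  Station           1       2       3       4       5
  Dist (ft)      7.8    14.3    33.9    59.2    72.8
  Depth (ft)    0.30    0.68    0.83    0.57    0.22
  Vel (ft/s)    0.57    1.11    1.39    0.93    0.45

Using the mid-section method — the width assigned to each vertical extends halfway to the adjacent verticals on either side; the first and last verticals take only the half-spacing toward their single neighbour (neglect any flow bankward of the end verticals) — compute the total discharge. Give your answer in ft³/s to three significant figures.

w_1 = (14.3 − 7.8)/2 = 3.25 ft; q_1 = 0.57 × 0.30 × 3.25 = 0.5558 ft³/s
w_2 = (33.9 − 7.8)/2 = 13.05 ft; q_2 = 1.11 × 0.68 × 13.05 = 9.850 ft³/s
w_3 = (59.2 − 14.3)/2 = 22.45 ft; q_3 = 1.39 × 0.83 × 22.45 = 25.90 ft³/s
w_4 = (72.8 − 33.9)/2 = 19.45 ft; q_4 = 0.93 × 0.57 × 19.45 = 10.31 ft³/s
w_5 = (72.8 − 59.2)/2 = 6.8 ft; q_5 = 0.45 × 0.22 × 6.8 = 0.6732 ft³/s
Q = Σ qᵢ = 47.29 ft³/s

47.3 ft³/s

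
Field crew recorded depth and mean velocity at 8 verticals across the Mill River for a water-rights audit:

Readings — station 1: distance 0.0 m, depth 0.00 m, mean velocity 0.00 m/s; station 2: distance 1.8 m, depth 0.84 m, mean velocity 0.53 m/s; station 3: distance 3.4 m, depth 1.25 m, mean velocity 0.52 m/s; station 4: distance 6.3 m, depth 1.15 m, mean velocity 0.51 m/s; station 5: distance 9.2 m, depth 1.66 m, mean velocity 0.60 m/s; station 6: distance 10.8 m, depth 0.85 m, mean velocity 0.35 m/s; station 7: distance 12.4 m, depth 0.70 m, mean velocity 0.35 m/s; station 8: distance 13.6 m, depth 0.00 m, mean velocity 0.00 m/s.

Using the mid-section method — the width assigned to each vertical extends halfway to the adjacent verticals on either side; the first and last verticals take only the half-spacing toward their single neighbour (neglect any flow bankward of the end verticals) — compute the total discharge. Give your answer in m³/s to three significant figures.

6.98 m³/s

w_2 = (3.4 − 0.0)/2 = 1.7 m; q_2 = 0.53 × 0.84 × 1.7 = 0.7568 m³/s
w_3 = (6.3 − 1.8)/2 = 2.25 m; q_3 = 0.52 × 1.25 × 2.25 = 1.463 m³/s
w_4 = (9.2 − 3.4)/2 = 2.9 m; q_4 = 0.51 × 1.15 × 2.9 = 1.701 m³/s
w_5 = (10.8 − 6.3)/2 = 2.25 m; q_5 = 0.60 × 1.66 × 2.25 = 2.241 m³/s
w_6 = (12.4 − 9.2)/2 = 1.6 m; q_6 = 0.35 × 0.85 × 1.6 = 0.4760 m³/s
w_7 = (13.6 − 10.8)/2 = 1.4 m; q_7 = 0.35 × 0.70 × 1.4 = 0.3430 m³/s
Stations 1, 8 contribute zero (depth or velocity is 0).
Q = Σ qᵢ = 6.980 m³/s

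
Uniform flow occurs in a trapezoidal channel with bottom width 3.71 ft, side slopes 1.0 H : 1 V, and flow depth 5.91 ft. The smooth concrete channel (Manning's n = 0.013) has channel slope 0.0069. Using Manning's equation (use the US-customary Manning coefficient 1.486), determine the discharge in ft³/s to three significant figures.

A = (b + z·y)·y = (3.71 + 1.0×5.91)×5.91 = 56.85 ft²
P = b + 2y√(1+z²) = 3.71 + 2×5.91×√(1+1.0²) = 20.43 ft
R = A/P = 56.85/20.43 = 2.783 ft
Q = (1.486/n)·A·R^(2/3)·S^(1/2) = (1.486/0.013) × 56.85 × 2.783^(2/3) × 0.0069^(1/2) = 1068 ft³/s

1070 ft³/s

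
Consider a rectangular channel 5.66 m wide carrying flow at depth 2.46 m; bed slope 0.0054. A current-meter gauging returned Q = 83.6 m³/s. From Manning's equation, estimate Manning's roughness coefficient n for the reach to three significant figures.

0.0147

A = b·y = 5.66 × 2.46 = 13.92 m²
P = b + 2y = 5.66 + 2×2.46 = 10.58 m
R = A/P = 13.92/10.58 = 1.316 m
n = (1/Q)·A·R^(2/3)·S^(1/2) = (1/83.6) × 13.92 × 1.201 × 0.07348 = 0.01470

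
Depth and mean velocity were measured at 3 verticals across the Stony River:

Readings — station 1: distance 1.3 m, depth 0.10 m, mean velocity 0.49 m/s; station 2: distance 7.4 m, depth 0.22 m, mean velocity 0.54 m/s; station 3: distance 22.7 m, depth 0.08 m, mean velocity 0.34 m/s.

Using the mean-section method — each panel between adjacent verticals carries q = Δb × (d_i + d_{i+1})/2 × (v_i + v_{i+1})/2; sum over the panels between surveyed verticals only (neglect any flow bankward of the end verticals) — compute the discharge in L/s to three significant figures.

Panel 1-2: Δb = 6.1 m, d̄ = (0.10+0.22)/2 = 0.16, v̄ = (0.49+0.54)/2 = 0.515 → q = 6.1×0.16×0.515 = 0.5026 m³/s
Panel 2-3: Δb = 15.3 m, d̄ = (0.22+0.08)/2 = 0.15, v̄ = (0.54+0.34)/2 = 0.44 → q = 15.3×0.15×0.44 = 1.010 m³/s
Q = Σ q = 1.512 m³/s
= 1.512 × 1000 = 1512 L/s

1510 L/s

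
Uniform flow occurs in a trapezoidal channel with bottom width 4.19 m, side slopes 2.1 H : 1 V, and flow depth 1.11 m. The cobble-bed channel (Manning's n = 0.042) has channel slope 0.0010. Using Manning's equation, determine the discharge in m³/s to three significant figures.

A = (b + z·y)·y = (4.19 + 2.1×1.11)×1.11 = 7.238 m²
P = b + 2y√(1+z²) = 4.19 + 2×1.11×√(1+2.1²) = 9.354 m
R = A/P = 7.238/9.354 = 0.7739 m
Q = (1/n)·A·R^(2/3)·S^(1/2) = (1/0.042) × 7.238 × 0.7739^(2/3) × 0.0010^(1/2) = 4.594 m³/s

4.59 m³/s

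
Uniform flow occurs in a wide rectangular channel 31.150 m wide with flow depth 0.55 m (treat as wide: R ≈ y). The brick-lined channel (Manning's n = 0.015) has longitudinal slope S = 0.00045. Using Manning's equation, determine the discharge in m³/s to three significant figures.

16.3 m³/s

A = b·y = 31.150 × 0.55 = 17.13 m²
Wide channel: R ≈ y = 0.55 m
Q = (1/n)·A·R^(2/3)·S^(1/2) = (1/0.015) × 17.13 × 0.5500^(2/3) × 0.00045^(1/2) = 16.26 m³/s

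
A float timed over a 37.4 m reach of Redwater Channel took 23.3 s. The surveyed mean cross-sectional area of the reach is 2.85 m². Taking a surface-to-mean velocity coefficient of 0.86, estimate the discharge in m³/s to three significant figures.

v_surface = L / t̄ = 37.4 / 23.3 = 1.605 m/s
v_mean = 0.86 × 1.605 = 1.380 m/s
Q = A × v_mean = 2.85 × 1.380 = 3.934 m³/s

3.93 m³/s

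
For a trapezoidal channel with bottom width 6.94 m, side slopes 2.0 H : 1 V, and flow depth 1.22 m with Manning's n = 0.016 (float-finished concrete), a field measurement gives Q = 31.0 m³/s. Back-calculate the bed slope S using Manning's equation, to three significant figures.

0.00209

A = (b + z·y)·y = (6.94 + 2.0×1.22)×1.22 = 11.44 m²
P = b + 2y√(1+z²) = 6.94 + 2×1.22×√(1+2.0²) = 12.40 m
R = A/P = 11.44/12.40 = 0.9232 m
S = (Q·n / (1·A·R^(2/3)))² = (31.0×0.016 / (1×11.44×0.9481))² = 0.002090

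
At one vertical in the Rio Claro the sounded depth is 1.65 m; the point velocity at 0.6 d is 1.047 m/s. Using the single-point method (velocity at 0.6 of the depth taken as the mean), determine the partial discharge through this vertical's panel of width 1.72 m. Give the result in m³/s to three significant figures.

2.97 m³/s

v̄ = v₀.₆ = 1.047 m/s
q = v̄ × d × w = 1.047 × 1.65 × 1.72 = 2.971 m³/s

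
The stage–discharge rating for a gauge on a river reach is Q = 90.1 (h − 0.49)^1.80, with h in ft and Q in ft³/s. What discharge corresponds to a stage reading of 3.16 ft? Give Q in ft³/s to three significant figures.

Q = 90.1 × (3.16 − 0.49)^1.80 = 90.1 × 2.67^1.80 = 527.8 ft³/s

528 ft³/s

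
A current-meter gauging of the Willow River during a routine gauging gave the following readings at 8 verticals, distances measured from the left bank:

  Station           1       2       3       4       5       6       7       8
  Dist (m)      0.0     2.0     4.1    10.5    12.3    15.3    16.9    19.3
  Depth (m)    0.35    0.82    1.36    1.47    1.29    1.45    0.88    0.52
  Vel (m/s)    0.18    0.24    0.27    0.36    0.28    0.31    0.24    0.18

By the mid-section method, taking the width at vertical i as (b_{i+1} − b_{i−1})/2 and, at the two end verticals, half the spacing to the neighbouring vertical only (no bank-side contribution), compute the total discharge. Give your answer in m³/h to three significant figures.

23900 m³/h

w_1 = (2.0 − 0.0)/2 = 1 m; q_1 = 0.18 × 0.35 × 1 = 0.06300 m³/s
w_2 = (4.1 − 0.0)/2 = 2.05 m; q_2 = 0.24 × 0.82 × 2.05 = 0.4034 m³/s
w_3 = (10.5 − 2.0)/2 = 4.25 m; q_3 = 0.27 × 1.36 × 4.25 = 1.561 m³/s
w_4 = (12.3 − 4.1)/2 = 4.1 m; q_4 = 0.36 × 1.47 × 4.1 = 2.170 m³/s
w_5 = (15.3 − 10.5)/2 = 2.4 m; q_5 = 0.28 × 1.29 × 2.4 = 0.8669 m³/s
w_6 = (16.9 − 12.3)/2 = 2.3 m; q_6 = 0.31 × 1.45 × 2.3 = 1.034 m³/s
w_7 = (19.3 − 15.3)/2 = 2 m; q_7 = 0.24 × 0.88 × 2 = 0.4224 m³/s
w_8 = (19.3 − 16.9)/2 = 1.2 m; q_8 = 0.18 × 0.52 × 1.2 = 0.1123 m³/s
Q = Σ qᵢ = 6.632 m³/s
= 6.632 × 3600 = 23880 m³/h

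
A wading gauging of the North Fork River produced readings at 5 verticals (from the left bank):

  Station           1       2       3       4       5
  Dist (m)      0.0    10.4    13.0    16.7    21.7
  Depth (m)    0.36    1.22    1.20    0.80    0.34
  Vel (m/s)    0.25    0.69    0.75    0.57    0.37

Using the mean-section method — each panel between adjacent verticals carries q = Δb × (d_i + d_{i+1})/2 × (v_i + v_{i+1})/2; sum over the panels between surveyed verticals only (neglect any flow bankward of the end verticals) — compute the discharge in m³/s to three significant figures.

9.91 m³/s

Panel 1-2: Δb = 10.4 m, d̄ = (0.36+1.22)/2 = 0.79, v̄ = (0.25+0.69)/2 = 0.47 → q = 10.4×0.79×0.47 = 3.862 m³/s
Panel 2-3: Δb = 2.6 m, d̄ = (1.22+1.20)/2 = 1.21, v̄ = (0.69+0.75)/2 = 0.72 → q = 2.6×1.21×0.72 = 2.265 m³/s
Panel 3-4: Δb = 3.7 m, d̄ = (1.20+0.80)/2 = 1, v̄ = (0.75+0.57)/2 = 0.66 → q = 3.7×1×0.66 = 2.442 m³/s
Panel 4-5: Δb = 5 m, d̄ = (0.80+0.34)/2 = 0.57, v̄ = (0.57+0.37)/2 = 0.47 → q = 5×0.57×0.47 = 1.340 m³/s
Q = Σ q = 9.908 m³/s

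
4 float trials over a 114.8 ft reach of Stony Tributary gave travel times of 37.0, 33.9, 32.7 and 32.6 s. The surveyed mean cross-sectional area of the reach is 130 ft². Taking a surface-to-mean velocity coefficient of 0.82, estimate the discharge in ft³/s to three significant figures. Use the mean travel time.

t̄ = (37.0 + 33.9 + 32.7 + 32.6) / 4 = 34.05 s
v_surface = L / t̄ = 114.8 / 34.05 = 3.372 ft/s
v_mean = 0.82 × 3.372 = 2.765 ft/s
Q = A × v_mean = 130 × 2.765 = 359.4 ft³/s

359 ft³/s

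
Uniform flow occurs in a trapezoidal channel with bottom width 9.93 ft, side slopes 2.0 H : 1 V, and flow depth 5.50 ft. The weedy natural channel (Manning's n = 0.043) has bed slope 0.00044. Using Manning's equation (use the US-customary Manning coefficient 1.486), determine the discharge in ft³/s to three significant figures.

186 ft³/s

A = (b + z·y)·y = (9.93 + 2.0×5.50)×5.50 = 115.1 ft²
P = b + 2y√(1+z²) = 9.93 + 2×5.50×√(1+2.0²) = 34.53 ft
R = A/P = 115.1/34.53 = 3.334 ft
Q = (1.486/n)·A·R^(2/3)·S^(1/2) = (1.486/0.043) × 115.1 × 3.334^(2/3) × 0.00044^(1/2) = 186.2 ft³/s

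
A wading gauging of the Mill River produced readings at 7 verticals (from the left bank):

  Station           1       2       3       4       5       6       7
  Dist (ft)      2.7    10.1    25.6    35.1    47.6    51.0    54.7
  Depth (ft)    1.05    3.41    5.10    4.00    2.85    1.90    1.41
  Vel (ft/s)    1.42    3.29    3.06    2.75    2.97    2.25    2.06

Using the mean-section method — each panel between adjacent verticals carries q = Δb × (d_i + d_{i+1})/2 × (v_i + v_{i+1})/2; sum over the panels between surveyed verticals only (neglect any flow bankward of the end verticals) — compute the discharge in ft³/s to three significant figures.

531 ft³/s

Panel 1-2: Δb = 7.4 ft, d̄ = (1.05+3.41)/2 = 2.23, v̄ = (1.42+3.29)/2 = 2.355 → q = 7.4×2.23×2.355 = 38.86 ft³/s
Panel 2-3: Δb = 15.5 ft, d̄ = (3.41+5.10)/2 = 4.255, v̄ = (3.29+3.06)/2 = 3.175 → q = 15.5×4.255×3.175 = 209.4 ft³/s
Panel 3-4: Δb = 9.5 ft, d̄ = (5.10+4.00)/2 = 4.55, v̄ = (3.06+2.75)/2 = 2.905 → q = 9.5×4.55×2.905 = 125.6 ft³/s
Panel 4-5: Δb = 12.5 ft, d̄ = (4.00+2.85)/2 = 3.425, v̄ = (2.75+2.97)/2 = 2.86 → q = 12.5×3.425×2.86 = 122.4 ft³/s
Panel 5-6: Δb = 3.4 ft, d̄ = (2.85+1.90)/2 = 2.375, v̄ = (2.97+2.25)/2 = 2.61 → q = 3.4×2.375×2.61 = 21.08 ft³/s
Panel 6-7: Δb = 3.7 ft, d̄ = (1.90+1.41)/2 = 1.655, v̄ = (2.25+2.06)/2 = 2.155 → q = 3.7×1.655×2.155 = 13.20 ft³/s
Q = Σ q = 530.5 ft³/s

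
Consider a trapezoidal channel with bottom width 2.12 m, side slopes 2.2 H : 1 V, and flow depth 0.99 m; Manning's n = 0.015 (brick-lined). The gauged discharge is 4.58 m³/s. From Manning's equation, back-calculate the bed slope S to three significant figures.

A = (b + z·y)·y = (2.12 + 2.2×0.99)×0.99 = 4.255 m²
P = b + 2y√(1+z²) = 2.12 + 2×0.99×√(1+2.2²) = 6.905 m
R = A/P = 4.255/6.905 = 0.6162 m
S = (Q·n / (1·A·R^(2/3)))² = (4.58×0.015 / (1×4.255×0.7242))² = 0.0004971

0.000497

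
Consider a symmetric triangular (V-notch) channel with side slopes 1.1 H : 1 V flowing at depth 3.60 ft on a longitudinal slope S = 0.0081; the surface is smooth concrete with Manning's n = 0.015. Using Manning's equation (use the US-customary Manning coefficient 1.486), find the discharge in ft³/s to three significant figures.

A = z·y² = 1.1×3.60² = 14.26 ft²
P = 2y√(1+z²) = 2×3.60×√(1+1.1²) = 10.70 ft
R = A/P = 14.26/10.70 = 1.332 ft
Q = (1.486/n)·A·R^(2/3)·S^(1/2) = (1.486/0.015) × 14.26 × 1.332^(2/3) × 0.0081^(1/2) = 153.9 ft³/s

154 ft³/s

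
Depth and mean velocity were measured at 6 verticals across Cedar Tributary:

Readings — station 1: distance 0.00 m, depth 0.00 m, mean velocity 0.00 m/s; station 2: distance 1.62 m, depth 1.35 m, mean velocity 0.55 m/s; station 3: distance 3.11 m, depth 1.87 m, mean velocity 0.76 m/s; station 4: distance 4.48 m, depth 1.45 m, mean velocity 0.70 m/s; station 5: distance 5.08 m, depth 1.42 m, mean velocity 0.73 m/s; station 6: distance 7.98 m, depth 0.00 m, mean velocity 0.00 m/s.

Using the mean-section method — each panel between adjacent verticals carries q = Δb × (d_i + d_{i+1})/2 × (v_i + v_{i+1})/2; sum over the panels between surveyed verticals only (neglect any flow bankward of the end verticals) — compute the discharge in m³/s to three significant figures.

Panel 1-2: Δb = 1.62 m, d̄ = (0.00+1.35)/2 = 0.675, v̄ = (0.00+0.55)/2 = 0.275 → q = 1.62×0.675×0.275 = 0.3007 m³/s
Panel 2-3: Δb = 1.49 m, d̄ = (1.35+1.87)/2 = 1.61, v̄ = (0.55+0.76)/2 = 0.655 → q = 1.49×1.61×0.655 = 1.571 m³/s
Panel 3-4: Δb = 1.37 m, d̄ = (1.87+1.45)/2 = 1.66, v̄ = (0.76+0.70)/2 = 0.73 → q = 1.37×1.66×0.73 = 1.660 m³/s
Panel 4-5: Δb = 0.6 m, d̄ = (1.45+1.42)/2 = 1.435, v̄ = (0.70+0.73)/2 = 0.715 → q = 0.6×1.435×0.715 = 0.6156 m³/s
Panel 5-6: Δb = 2.9 m, d̄ = (1.42+0.00)/2 = 0.71, v̄ = (0.73+0.00)/2 = 0.365 → q = 2.9×0.71×0.365 = 0.7515 m³/s
Q = Σ q = 4.899 m³/s

4.90 m³/s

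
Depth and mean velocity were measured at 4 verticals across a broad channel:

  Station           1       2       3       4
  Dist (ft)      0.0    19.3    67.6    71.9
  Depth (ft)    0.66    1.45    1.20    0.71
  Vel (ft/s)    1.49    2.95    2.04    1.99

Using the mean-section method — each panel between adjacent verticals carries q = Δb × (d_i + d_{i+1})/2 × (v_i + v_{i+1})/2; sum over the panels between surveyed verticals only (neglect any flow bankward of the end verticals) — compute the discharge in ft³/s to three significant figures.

213 ft³/s

Panel 1-2: Δb = 19.3 ft, d̄ = (0.66+1.45)/2 = 1.055, v̄ = (1.49+2.95)/2 = 2.22 → q = 19.3×1.055×2.22 = 45.20 ft³/s
Panel 2-3: Δb = 48.3 ft, d̄ = (1.45+1.20)/2 = 1.325, v̄ = (2.95+2.04)/2 = 2.495 → q = 48.3×1.325×2.495 = 159.7 ft³/s
Panel 3-4: Δb = 4.3 ft, d̄ = (1.20+0.71)/2 = 0.955, v̄ = (2.04+1.99)/2 = 2.015 → q = 4.3×0.955×2.015 = 8.275 ft³/s
Q = Σ q = 213.2 ft³/s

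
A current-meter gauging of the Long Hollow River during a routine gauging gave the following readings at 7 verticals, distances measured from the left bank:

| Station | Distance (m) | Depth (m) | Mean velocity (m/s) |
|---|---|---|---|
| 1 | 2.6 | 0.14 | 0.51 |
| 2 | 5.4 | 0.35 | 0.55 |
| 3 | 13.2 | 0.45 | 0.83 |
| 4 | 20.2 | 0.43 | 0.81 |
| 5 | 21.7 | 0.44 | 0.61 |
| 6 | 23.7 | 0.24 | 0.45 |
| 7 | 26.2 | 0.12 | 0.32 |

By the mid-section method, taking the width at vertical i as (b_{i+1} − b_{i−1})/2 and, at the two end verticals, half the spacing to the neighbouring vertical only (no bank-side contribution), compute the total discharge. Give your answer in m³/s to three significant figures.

6.13 m³/s

w_1 = (5.4 − 2.6)/2 = 1.4 m; q_1 = 0.51 × 0.14 × 1.4 = 0.09996 m³/s
w_2 = (13.2 − 2.6)/2 = 5.3 m; q_2 = 0.55 × 0.35 × 5.3 = 1.020 m³/s
w_3 = (20.2 − 5.4)/2 = 7.4 m; q_3 = 0.83 × 0.45 × 7.4 = 2.764 m³/s
w_4 = (21.7 − 13.2)/2 = 4.25 m; q_4 = 0.81 × 0.43 × 4.25 = 1.480 m³/s
w_5 = (23.7 − 20.2)/2 = 1.75 m; q_5 = 0.61 × 0.44 × 1.75 = 0.4697 m³/s
w_6 = (26.2 − 21.7)/2 = 2.25 m; q_6 = 0.45 × 0.24 × 2.25 = 0.2430 m³/s
w_7 = (26.2 − 23.7)/2 = 1.25 m; q_7 = 0.32 × 0.12 × 1.25 = 0.04800 m³/s
Q = Σ qᵢ = 6.125 m³/s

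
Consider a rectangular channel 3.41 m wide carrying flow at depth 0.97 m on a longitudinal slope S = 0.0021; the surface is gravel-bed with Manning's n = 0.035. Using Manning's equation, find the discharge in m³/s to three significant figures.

A = b·y = 3.41 × 0.97 = 3.308 m²
P = b + 2y = 3.41 + 2×0.97 = 5.350 m
R = A/P = 3.308/5.350 = 0.6183 m
Q = (1/n)·A·R^(2/3)·S^(1/2) = (1/0.035) × 3.308 × 0.6183^(2/3) × 0.0021^(1/2) = 3.143 m³/s

3.14 m³/s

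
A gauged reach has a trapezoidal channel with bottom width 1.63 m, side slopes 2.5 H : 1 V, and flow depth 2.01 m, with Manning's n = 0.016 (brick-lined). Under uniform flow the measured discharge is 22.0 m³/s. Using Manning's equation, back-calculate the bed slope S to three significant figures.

0.000630

A = (b + z·y)·y = (1.63 + 2.5×2.01)×2.01 = 13.38 m²
P = b + 2y√(1+z²) = 1.63 + 2×2.01×√(1+2.5²) = 12.45 m
R = A/P = 13.38/12.45 = 1.074 m
S = (Q·n / (1·A·R^(2/3)))² = (22.0×0.016 / (1×13.38×1.049))² = 0.0006295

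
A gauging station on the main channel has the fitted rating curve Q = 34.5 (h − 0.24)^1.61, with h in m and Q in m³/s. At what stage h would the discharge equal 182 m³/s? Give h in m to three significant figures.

3.05 m

h − h₀ = (Q/C)^(1/b) = (182/34.5)^(1/1.61) = 2.809 m
h = 0.24 + 2.809 = 3.049 m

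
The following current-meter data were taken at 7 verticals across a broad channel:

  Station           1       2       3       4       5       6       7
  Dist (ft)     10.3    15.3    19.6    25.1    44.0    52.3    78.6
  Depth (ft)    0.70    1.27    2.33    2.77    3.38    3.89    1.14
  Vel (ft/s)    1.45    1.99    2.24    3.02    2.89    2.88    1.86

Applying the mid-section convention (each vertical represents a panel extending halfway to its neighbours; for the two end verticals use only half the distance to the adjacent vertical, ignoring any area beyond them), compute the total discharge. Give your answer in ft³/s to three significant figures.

496 ft³/s

w_1 = (15.3 − 10.3)/2 = 2.5 ft; q_1 = 1.45 × 0.70 × 2.5 = 2.538 ft³/s
w_2 = (19.6 − 10.3)/2 = 4.65 ft; q_2 = 1.99 × 1.27 × 4.65 = 11.75 ft³/s
w_3 = (25.1 − 15.3)/2 = 4.9 ft; q_3 = 2.24 × 2.33 × 4.9 = 25.57 ft³/s
w_4 = (44.0 − 19.6)/2 = 12.2 ft; q_4 = 3.02 × 2.77 × 12.2 = 102.1 ft³/s
w_5 = (52.3 − 25.1)/2 = 13.6 ft; q_5 = 2.89 × 3.38 × 13.6 = 132.8 ft³/s
w_6 = (78.6 − 44.0)/2 = 17.3 ft; q_6 = 2.88 × 3.89 × 17.3 = 193.8 ft³/s
w_7 = (78.6 − 52.3)/2 = 13.15 ft; q_7 = 1.86 × 1.14 × 13.15 = 27.88 ft³/s
Q = Σ qᵢ = 496.5 ft³/s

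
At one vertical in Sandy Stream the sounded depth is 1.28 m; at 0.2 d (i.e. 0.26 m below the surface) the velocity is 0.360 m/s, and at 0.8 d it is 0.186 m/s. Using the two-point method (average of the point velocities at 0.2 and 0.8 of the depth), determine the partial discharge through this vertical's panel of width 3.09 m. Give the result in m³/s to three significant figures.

1.08 m³/s

v̄ = (0.360 + 0.186) / 2 = 0.2730 m/s
q = v̄ × d × w = 0.2730 × 1.28 × 3.09 = 1.080 m³/s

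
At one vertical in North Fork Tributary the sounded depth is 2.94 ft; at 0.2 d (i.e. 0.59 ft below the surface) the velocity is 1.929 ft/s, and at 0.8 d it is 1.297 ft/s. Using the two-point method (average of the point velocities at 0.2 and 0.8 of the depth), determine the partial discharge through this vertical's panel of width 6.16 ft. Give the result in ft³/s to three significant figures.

v̄ = (1.929 + 1.297) / 2 = 1.613 ft/s
q = v̄ × d × w = 1.613 × 2.94 × 6.16 = 29.21 ft³/s

29.2 ft³/s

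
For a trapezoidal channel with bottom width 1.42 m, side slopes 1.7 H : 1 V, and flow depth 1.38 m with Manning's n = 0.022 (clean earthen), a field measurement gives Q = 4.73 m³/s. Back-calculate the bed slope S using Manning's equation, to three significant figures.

A = (b + z·y)·y = (1.42 + 1.7×1.38)×1.38 = 5.197 m²
P = b + 2y√(1+z²) = 1.42 + 2×1.38×√(1+1.7²) = 6.864 m
R = A/P = 5.197/6.864 = 0.7572 m
S = (Q·n / (1·A·R^(2/3)))² = (4.73×0.022 / (1×5.197×0.8308))² = 0.0005809

0.000581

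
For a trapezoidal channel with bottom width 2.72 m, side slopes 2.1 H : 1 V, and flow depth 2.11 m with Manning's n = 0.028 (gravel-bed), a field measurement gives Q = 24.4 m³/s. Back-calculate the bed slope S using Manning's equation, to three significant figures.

0.00160

A = (b + z·y)·y = (2.72 + 2.1×2.11)×2.11 = 15.09 m²
P = b + 2y√(1+z²) = 2.72 + 2×2.11×√(1+2.1²) = 12.54 m
R = A/P = 15.09/12.54 = 1.204 m
S = (Q·n / (1·A·R^(2/3)))² = (24.4×0.028 / (1×15.09×1.132))² = 0.001601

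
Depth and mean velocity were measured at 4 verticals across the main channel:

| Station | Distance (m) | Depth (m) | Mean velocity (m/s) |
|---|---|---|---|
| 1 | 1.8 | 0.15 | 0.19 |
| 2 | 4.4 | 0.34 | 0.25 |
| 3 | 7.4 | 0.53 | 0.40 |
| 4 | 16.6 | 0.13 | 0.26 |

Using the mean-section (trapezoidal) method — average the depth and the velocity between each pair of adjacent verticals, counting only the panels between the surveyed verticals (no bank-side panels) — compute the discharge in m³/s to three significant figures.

1.57 m³/s

Panel 1-2: Δb = 2.6 m, d̄ = (0.15+0.34)/2 = 0.245, v̄ = (0.19+0.25)/2 = 0.22 → q = 2.6×0.245×0.22 = 0.1401 m³/s
Panel 2-3: Δb = 3 m, d̄ = (0.34+0.53)/2 = 0.435, v̄ = (0.25+0.40)/2 = 0.325 → q = 3×0.435×0.325 = 0.4241 m³/s
Panel 3-4: Δb = 9.2 m, d̄ = (0.53+0.13)/2 = 0.33, v̄ = (0.40+0.26)/2 = 0.33 → q = 9.2×0.33×0.33 = 1.002 m³/s
Q = Σ q = 1.566 m³/s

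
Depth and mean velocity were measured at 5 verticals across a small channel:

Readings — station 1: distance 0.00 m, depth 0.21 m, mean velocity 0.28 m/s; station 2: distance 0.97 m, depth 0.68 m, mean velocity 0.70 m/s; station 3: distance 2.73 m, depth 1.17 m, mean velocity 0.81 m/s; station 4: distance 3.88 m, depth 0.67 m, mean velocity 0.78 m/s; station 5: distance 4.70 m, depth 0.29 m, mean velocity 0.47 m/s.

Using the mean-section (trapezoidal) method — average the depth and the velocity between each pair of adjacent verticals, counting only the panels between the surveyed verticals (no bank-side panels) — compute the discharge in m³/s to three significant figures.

2.53 m³/s

Panel 1-2: Δb = 0.97 m, d̄ = (0.21+0.68)/2 = 0.445, v̄ = (0.28+0.70)/2 = 0.49 → q = 0.97×0.445×0.49 = 0.2115 m³/s
Panel 2-3: Δb = 1.76 m, d̄ = (0.68+1.17)/2 = 0.925, v̄ = (0.70+0.81)/2 = 0.755 → q = 1.76×0.925×0.755 = 1.229 m³/s
Panel 3-4: Δb = 1.15 m, d̄ = (1.17+0.67)/2 = 0.92, v̄ = (0.81+0.78)/2 = 0.795 → q = 1.15×0.92×0.795 = 0.8411 m³/s
Panel 4-5: Δb = 0.82 m, d̄ = (0.67+0.29)/2 = 0.48, v̄ = (0.78+0.47)/2 = 0.625 → q = 0.82×0.48×0.625 = 0.2460 m³/s
Q = Σ q = 2.528 m³/s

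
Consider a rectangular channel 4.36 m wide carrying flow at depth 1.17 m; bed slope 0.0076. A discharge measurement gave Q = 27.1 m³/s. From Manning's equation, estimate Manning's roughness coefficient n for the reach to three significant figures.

A = b·y = 4.36 × 1.17 = 5.101 m²
P = b + 2y = 4.36 + 2×1.17 = 6.700 m
R = A/P = 5.101/6.700 = 0.7614 m
n = (1/Q)·A·R^(2/3)·S^(1/2) = (1/27.1) × 5.101 × 0.8338 × 0.08718 = 0.01368

0.0137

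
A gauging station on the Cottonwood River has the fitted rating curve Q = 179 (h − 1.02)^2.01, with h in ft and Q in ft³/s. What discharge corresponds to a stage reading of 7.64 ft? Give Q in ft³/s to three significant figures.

7990 ft³/s

Q = 179 × (7.64 − 1.02)^2.01 = 179 × 6.62^2.01 = 7994 ft³/s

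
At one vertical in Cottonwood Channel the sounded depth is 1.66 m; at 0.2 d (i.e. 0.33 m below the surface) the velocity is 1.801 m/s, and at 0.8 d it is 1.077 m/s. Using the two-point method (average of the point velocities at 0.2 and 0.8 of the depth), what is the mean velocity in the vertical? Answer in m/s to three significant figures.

1.44 m/s

v̄ = (1.801 + 1.077) / 2 = 1.439 m/s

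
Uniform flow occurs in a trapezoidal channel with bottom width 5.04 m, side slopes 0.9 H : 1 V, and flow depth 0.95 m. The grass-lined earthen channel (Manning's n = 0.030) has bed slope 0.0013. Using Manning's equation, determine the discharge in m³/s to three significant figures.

A = (b + z·y)·y = (5.04 + 0.9×0.95)×0.95 = 5.600 m²
P = b + 2y√(1+z²) = 5.04 + 2×0.95×√(1+0.9²) = 7.596 m
R = A/P = 5.600/7.596 = 0.7372 m
Q = (1/n)·A·R^(2/3)·S^(1/2) = (1/0.030) × 5.600 × 0.7372^(2/3) × 0.0013^(1/2) = 5.493 m³/s

5.49 m³/s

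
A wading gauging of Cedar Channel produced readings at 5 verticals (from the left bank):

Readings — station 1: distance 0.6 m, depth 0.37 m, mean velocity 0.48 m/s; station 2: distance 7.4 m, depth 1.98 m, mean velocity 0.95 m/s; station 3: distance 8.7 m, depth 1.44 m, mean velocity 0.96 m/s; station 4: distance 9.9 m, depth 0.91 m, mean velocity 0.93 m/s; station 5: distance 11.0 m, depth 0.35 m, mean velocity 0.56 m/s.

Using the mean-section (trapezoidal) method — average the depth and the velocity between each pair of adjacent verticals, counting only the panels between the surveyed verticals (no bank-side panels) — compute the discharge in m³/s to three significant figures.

9.68 m³/s

Panel 1-2: Δb = 6.8 m, d̄ = (0.37+1.98)/2 = 1.175, v̄ = (0.48+0.95)/2 = 0.715 → q = 6.8×1.175×0.715 = 5.713 m³/s
Panel 2-3: Δb = 1.3 m, d̄ = (1.98+1.44)/2 = 1.71, v̄ = (0.95+0.96)/2 = 0.955 → q = 1.3×1.71×0.955 = 2.123 m³/s
Panel 3-4: Δb = 1.2 m, d̄ = (1.44+0.91)/2 = 1.175, v̄ = (0.96+0.93)/2 = 0.945 → q = 1.2×1.175×0.945 = 1.332 m³/s
Panel 4-5: Δb = 1.1 m, d̄ = (0.91+0.35)/2 = 0.63, v̄ = (0.93+0.56)/2 = 0.745 → q = 1.1×0.63×0.745 = 0.5163 m³/s
Q = Σ q = 9.685 m³/s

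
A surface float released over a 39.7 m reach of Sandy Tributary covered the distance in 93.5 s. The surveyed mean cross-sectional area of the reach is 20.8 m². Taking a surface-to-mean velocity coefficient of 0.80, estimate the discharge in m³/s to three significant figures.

v_surface = L / t̄ = 39.7 / 93.5 = 0.4246 m/s
v_mean = 0.80 × 0.4246 = 0.3397 m/s
Q = A × v_mean = 20.8 × 0.3397 = 7.065 m³/s

7.07 m³/s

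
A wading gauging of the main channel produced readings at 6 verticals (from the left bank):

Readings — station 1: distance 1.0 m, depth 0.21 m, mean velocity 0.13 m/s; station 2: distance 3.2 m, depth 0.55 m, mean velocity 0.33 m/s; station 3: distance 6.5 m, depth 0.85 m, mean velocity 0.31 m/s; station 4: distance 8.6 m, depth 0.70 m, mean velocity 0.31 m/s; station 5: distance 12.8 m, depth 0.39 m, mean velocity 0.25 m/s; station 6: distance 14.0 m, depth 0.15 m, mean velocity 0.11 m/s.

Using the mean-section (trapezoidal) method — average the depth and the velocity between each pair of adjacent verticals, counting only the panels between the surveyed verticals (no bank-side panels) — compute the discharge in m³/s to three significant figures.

Panel 1-2: Δb = 2.2 m, d̄ = (0.21+0.55)/2 = 0.38, v̄ = (0.13+0.33)/2 = 0.23 → q = 2.2×0.38×0.23 = 0.1923 m³/s
Panel 2-3: Δb = 3.3 m, d̄ = (0.55+0.85)/2 = 0.7, v̄ = (0.33+0.31)/2 = 0.32 → q = 3.3×0.7×0.32 = 0.7392 m³/s
Panel 3-4: Δb = 2.1 m, d̄ = (0.85+0.70)/2 = 0.775, v̄ = (0.31+0.31)/2 = 0.31 → q = 2.1×0.775×0.31 = 0.5045 m³/s
Panel 4-5: Δb = 4.2 m, d̄ = (0.70+0.39)/2 = 0.545, v̄ = (0.31+0.25)/2 = 0.28 → q = 4.2×0.545×0.28 = 0.6409 m³/s
Panel 5-6: Δb = 1.2 m, d̄ = (0.39+0.15)/2 = 0.27, v̄ = (0.25+0.11)/2 = 0.18 → q = 1.2×0.27×0.18 = 0.05832 m³/s
Q = Σ q = 2.135 m³/s

2.14 m³/s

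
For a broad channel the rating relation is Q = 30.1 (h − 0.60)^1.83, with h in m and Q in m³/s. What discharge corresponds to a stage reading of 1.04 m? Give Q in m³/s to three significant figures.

6.70 m³/s

Q = 30.1 × (1.04 − 0.60)^1.83 = 30.1 × 0.44^1.83 = 6.700 m³/s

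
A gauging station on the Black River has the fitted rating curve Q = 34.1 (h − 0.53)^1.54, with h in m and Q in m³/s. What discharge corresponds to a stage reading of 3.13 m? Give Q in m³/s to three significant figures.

Q = 34.1 × (3.13 − 0.53)^1.54 = 34.1 × 2.6^1.54 = 148.5 m³/s

149 m³/s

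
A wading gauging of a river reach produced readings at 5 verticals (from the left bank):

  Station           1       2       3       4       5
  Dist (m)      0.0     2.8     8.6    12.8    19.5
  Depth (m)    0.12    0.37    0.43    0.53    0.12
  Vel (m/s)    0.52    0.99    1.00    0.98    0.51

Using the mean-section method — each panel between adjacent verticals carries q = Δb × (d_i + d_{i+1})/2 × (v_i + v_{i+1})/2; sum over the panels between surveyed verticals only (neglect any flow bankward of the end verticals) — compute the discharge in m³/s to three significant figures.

Panel 1-2: Δb = 2.8 m, d̄ = (0.12+0.37)/2 = 0.245, v̄ = (0.52+0.99)/2 = 0.755 → q = 2.8×0.245×0.755 = 0.5179 m³/s
Panel 2-3: Δb = 5.8 m, d̄ = (0.37+0.43)/2 = 0.4, v̄ = (0.99+1.00)/2 = 0.995 → q = 5.8×0.4×0.995 = 2.308 m³/s
Panel 3-4: Δb = 4.2 m, d̄ = (0.43+0.53)/2 = 0.48, v̄ = (1.00+0.98)/2 = 0.99 → q = 4.2×0.48×0.99 = 1.996 m³/s
Panel 4-5: Δb = 6.7 m, d̄ = (0.53+0.12)/2 = 0.325, v̄ = (0.98+0.51)/2 = 0.745 → q = 6.7×0.325×0.745 = 1.622 m³/s
Q = Σ q = 6.444 m³/s

6.44 m³/s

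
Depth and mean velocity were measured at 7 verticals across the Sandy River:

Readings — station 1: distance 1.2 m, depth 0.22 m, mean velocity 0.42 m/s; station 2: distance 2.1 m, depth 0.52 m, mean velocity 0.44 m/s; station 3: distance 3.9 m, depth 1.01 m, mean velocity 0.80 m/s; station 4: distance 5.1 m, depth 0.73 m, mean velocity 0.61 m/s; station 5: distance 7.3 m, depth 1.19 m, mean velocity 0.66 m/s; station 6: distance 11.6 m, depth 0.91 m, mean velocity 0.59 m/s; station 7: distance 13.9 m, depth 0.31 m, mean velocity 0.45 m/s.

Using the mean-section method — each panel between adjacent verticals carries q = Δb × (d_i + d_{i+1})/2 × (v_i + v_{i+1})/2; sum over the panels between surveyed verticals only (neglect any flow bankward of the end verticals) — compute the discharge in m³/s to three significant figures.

Panel 1-2: Δb = 0.9 m, d̄ = (0.22+0.52)/2 = 0.37, v̄ = (0.42+0.44)/2 = 0.43 → q = 0.9×0.37×0.43 = 0.1432 m³/s
Panel 2-3: Δb = 1.8 m, d̄ = (0.52+1.01)/2 = 0.765, v̄ = (0.44+0.80)/2 = 0.62 → q = 1.8×0.765×0.62 = 0.8537 m³/s
Panel 3-4: Δb = 1.2 m, d̄ = (1.01+0.73)/2 = 0.87, v̄ = (0.80+0.61)/2 = 0.705 → q = 1.2×0.87×0.705 = 0.7360 m³/s
Panel 4-5: Δb = 2.2 m, d̄ = (0.73+1.19)/2 = 0.96, v̄ = (0.61+0.66)/2 = 0.635 → q = 2.2×0.96×0.635 = 1.341 m³/s
Panel 5-6: Δb = 4.3 m, d̄ = (1.19+0.91)/2 = 1.05, v̄ = (0.66+0.59)/2 = 0.625 → q = 4.3×1.05×0.625 = 2.822 m³/s
Panel 6-7: Δb = 2.3 m, d̄ = (0.91+0.31)/2 = 0.61, v̄ = (0.59+0.45)/2 = 0.52 → q = 2.3×0.61×0.52 = 0.7296 m³/s
Q = Σ q = 6.626 m³/s

6.63 m³/s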